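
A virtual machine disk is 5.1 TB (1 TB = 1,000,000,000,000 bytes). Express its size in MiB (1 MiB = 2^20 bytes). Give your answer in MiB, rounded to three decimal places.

4,863,739.014 MiB

5.1 TB = 5.1 × 10^12 bytes = 5,100,000,000,000 bytes
1 MiB = 2^20 bytes = 1,048,576 bytes
5,100,000,000,000 / 1,048,576 = 4,863,739.014 MiB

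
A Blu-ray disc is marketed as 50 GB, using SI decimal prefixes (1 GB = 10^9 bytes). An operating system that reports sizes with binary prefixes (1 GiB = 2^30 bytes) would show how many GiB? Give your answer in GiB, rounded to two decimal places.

46.57 GiB

50 GB = 50 × 10^9 bytes = 50,000,000,000 bytes
1 GiB = 1,073,741,824 bytes
50,000,000,000 / 1,073,741,824 = 46.57 GiB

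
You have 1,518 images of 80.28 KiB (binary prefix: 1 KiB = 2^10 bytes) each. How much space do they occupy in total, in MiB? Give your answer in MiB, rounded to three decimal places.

119.009 MiB

Total = 1,518 × 80.28 KiB = 121865.04 KiB
= 121865.04 × 1,024 bytes = 124,789,800.96 bytes
1 MiB = 1,048,576 bytes
124,789,800.96 / 1,048,576 = 119.009 MiB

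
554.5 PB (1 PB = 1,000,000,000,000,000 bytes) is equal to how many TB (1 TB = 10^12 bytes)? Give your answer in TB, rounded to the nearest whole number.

554,500 TB

554.5 PB = 554.5 × 10^15 bytes = 554,500,000,000,000,000 bytes
1 TB = 10^12 bytes = 1,000,000,000,000 bytes
554,500,000,000,000,000 / 1,000,000,000,000 = 554,500 TB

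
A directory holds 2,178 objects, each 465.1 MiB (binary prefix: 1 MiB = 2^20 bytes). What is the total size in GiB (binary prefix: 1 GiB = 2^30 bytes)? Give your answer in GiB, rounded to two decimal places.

Total = 2,178 × 465.1 MiB = 1012987.8 MiB
= 1012987.8 × 1,048,576 bytes = 1,062,194,695,372.8 bytes
1 GiB = 1,073,741,824 bytes
1,062,194,695,372.8 / 1,073,741,824 = 989.25 GiB

989.25 GiB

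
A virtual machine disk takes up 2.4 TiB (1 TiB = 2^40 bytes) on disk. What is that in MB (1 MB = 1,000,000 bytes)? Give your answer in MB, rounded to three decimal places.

2,638,827.907 MB

2.4 TiB = 2.4 × 2^40 bytes = 2,638,827,906,662.4 bytes
1 MB = 1,000,000 bytes
2,638,827,906,662.4 / 1,000,000 = 2,638,827.907 MB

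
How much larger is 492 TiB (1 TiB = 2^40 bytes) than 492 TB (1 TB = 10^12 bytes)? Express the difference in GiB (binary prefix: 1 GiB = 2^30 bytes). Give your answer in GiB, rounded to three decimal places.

492 TiB = 492 × 1,099,511,627,776 = 540,959,720,865,792 bytes
492 TB = 492 × 1,000,000,000,000 = 492,000,000,000,000 bytes
difference = 48,959,720,865,792 bytes
48,959,720,865,792 / 1,073,741,824 = 45,597.293 GiB

45,597.293 GiB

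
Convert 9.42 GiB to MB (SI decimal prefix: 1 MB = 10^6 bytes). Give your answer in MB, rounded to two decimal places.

9.42 GiB × 1,073,741,824 bytes/GiB = 10,114,647,982.08 bytes
1 MB = 1,000,000 bytes
10,114,647,982.08 / 1,000,000 = 10,114.65 MB

10,114.65 MB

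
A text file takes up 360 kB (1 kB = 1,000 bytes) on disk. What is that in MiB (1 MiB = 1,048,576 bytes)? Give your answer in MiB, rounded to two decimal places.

360 kB = 360 × 10^3 bytes = 360,000 bytes
1 MiB = 2^20 bytes = 1,048,576 bytes
360,000 / 1,048,576 = 0.34 MiB

0.34 MiB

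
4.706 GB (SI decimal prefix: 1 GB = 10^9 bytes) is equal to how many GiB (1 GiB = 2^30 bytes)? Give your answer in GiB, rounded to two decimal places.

4.38 GiB

4.706 GB = 4.706 × 10^9 bytes = 4,706,000,000 bytes
1 GiB = 1,073,741,824 bytes
4,706,000,000 / 1,073,741,824 = 4.38 GiB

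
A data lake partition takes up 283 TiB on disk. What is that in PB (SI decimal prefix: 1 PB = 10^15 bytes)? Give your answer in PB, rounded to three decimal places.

283 TiB = 283 × 2^40 bytes = 311,161,790,660,608 bytes
1 PB = 1,000,000,000,000,000 bytes
311,161,790,660,608 / 1,000,000,000,000,000 = 0.311 PB

0.311 PB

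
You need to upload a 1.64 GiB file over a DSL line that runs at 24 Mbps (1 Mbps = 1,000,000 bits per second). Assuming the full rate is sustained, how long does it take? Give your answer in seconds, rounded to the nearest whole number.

587 seconds

1.64 GiB = 1,760,936,591.36 bytes = 14,087,492,730.88 bits
24 Mbps = 24,000,000 bits/s
time = 14,087,492,730.88 / 24,000,000 = 587 s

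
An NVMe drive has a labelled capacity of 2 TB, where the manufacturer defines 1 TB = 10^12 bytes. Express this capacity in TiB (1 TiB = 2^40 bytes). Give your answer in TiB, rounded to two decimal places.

2 TB = 2 × 10^12 bytes = 2,000,000,000,000 bytes
1 TiB = 2^40 bytes = 1,099,511,627,776 bytes
2,000,000,000,000 / 1,099,511,627,776 = 1.82 TiB

1.82 TiB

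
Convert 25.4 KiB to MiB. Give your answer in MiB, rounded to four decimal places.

0.0248 MiB

25.4 KiB × 1,024 bytes/KiB = 26,009.6 bytes
1 MiB = 2^20 bytes = 1,048,576 bytes
26,009.6 / 1,048,576 = 0.0248 MiB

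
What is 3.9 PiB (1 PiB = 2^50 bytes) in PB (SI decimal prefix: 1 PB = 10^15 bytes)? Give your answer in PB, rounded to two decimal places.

4.39 PB

3.9 PiB × 1,125,899,906,842,624 bytes/PiB = 4,391,009,636,686,233.6 bytes
1 PB = 10^15 bytes = 1,000,000,000,000,000 bytes
4,391,009,636,686,233.6 / 1,000,000,000,000,000 = 4.39 PB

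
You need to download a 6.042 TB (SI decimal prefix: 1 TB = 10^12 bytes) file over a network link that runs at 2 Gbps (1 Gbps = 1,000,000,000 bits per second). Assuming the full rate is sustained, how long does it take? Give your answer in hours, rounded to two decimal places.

6.042 TB = 6,042,000,000,000 bytes = 48,336,000,000,000 bits
2 Gbps = 2,000,000,000 bits/s
time = 48,336,000,000,000 / 2,000,000,000 = 24,168.0000 s
24,168.0000 s / 3600 = 6.71 hours

6.71 hours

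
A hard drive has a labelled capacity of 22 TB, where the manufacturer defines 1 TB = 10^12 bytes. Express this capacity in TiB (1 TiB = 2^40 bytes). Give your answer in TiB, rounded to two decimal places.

20.01 TiB

22 TB × 1,000,000,000,000 bytes/TB = 22,000,000,000,000 bytes
1 TiB = 2^40 bytes = 1,099,511,627,776 bytes
22,000,000,000,000 / 1,099,511,627,776 = 20.01 TiB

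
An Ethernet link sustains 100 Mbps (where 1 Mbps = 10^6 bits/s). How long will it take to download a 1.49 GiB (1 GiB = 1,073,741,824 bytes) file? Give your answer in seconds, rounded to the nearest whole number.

128 seconds

1.49 GiB = 1,599,875,317.76 bytes = 12,799,002,542.08 bits
100 Mbps = 100,000,000 bits/s
time = 12,799,002,542.08 / 100,000,000 = 128 s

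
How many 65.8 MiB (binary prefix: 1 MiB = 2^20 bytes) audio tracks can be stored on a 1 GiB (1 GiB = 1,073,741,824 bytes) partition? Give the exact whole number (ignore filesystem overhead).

Capacity: 1 GiB = 1,073,741,824 bytes
Per item: 65.8 MiB = 68,996,300.8 bytes
⌊1,073,741,824 / 68,996,300.8⌋ = 15

15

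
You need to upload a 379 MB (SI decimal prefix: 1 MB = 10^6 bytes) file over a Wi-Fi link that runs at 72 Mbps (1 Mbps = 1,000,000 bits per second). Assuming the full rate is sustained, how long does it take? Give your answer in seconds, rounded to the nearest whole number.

42 seconds

379 MB = 379,000,000 bytes = 3,032,000,000 bits
72 Mbps = 72,000,000 bits/s
time = 3,032,000,000 / 72,000,000 = 42 s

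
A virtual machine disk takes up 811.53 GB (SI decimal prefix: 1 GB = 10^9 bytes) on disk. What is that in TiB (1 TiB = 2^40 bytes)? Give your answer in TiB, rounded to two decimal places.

0.74 TiB

811.53 GB = 811.53 × 10^9 bytes = 811,530,000,000 bytes
1 TiB = 1,099,511,627,776 bytes
811,530,000,000 / 1,099,511,627,776 = 0.74 TiB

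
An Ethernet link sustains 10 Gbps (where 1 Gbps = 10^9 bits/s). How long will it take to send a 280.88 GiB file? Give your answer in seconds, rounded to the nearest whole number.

280.88 GiB = 301,592,603,525.12 bytes = 2,412,740,828,200.96 bits
10 Gbps = 10,000,000,000 bits/s
time = 2,412,740,828,200.96 / 10,000,000,000 = 241 s

241 seconds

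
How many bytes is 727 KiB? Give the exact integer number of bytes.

744,448 bytes

727 × 1,024 = 744,448 bytes  (1 KiB = 2^10 bytes)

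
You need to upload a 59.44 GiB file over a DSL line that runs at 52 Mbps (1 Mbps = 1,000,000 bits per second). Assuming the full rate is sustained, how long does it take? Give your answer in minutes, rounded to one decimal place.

163.6 minutes

59.44 GiB = 63,823,214,018.56 bytes = 510,585,712,148.48 bits
52 Mbps = 52,000,000 bits/s
time = 510,585,712,148.48 / 52,000,000 = 9,818.96 s
9,818.96 s / 60 = 163.6 minutes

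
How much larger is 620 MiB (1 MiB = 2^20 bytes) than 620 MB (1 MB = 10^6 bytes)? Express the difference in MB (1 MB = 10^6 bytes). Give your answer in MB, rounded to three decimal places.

620 MiB = 620 × 1,048,576 = 650,117,120 bytes
620 MB = 620 × 1,000,000 = 620,000,000 bytes
difference = 30,117,120 bytes
30,117,120 / 1,000,000 = 30.117 MB

30.117 MB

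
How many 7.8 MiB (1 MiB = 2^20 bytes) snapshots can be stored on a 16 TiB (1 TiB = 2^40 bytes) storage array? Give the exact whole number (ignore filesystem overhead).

2,150,925

Capacity: 16 TiB = 17,592,186,044,416 bytes
Per item: 7.8 MiB = 8,178,892.8 bytes
⌊17,592,186,044,416 / 8,178,892.8⌋ = 2,150,925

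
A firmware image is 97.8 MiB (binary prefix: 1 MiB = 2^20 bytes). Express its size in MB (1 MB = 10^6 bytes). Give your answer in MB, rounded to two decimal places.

102.55 MB

97.8 MiB × 1,048,576 bytes/MiB = 102,550,732.8 bytes
1 MB = 10^6 bytes = 1,000,000 bytes
102,550,732.8 / 1,000,000 = 102.55 MB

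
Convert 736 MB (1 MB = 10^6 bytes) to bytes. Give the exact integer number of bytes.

736,000,000 bytes

736 × 1,000,000 = 736,000,000 bytes  (1 MB = 10^6 bytes)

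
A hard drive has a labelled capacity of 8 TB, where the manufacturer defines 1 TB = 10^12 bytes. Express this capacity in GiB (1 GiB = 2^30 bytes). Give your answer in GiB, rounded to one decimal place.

8 TB = 8 × 10^12 bytes = 8,000,000,000,000 bytes
1 GiB = 1,073,741,824 bytes
8,000,000,000,000 / 1,073,741,824 = 7,450.6 GiB

7,450.6 GiB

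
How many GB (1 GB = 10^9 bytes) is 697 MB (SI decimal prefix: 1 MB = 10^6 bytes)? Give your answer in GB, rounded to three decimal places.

0.697 GB

697 MB × 1,000,000 bytes/MB = 697,000,000 bytes
1 GB = 10^9 bytes = 1,000,000,000 bytes
697,000,000 / 1,000,000,000 = 0.697 GB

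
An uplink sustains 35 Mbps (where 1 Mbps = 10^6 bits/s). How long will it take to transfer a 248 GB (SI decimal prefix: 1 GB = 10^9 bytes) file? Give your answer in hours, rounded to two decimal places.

248 GB = 248,000,000,000 bytes = 1,984,000,000,000 bits
35 Mbps = 35,000,000 bits/s
time = 1,984,000,000,000 / 35,000,000 = 56,685.7143 s
56,685.7143 s / 3600 = 15.75 hours

15.75 hours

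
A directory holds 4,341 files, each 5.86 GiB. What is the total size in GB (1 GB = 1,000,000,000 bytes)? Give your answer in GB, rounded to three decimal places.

Total = 4,341 × 5.86 GiB = 25438.26 GiB
= 25438.26 × 1,073,741,824 bytes = 27,314,123,691,786.24 bytes
1 GB = 1,000,000,000 bytes
27,314,123,691,786.24 / 1,000,000,000 = 27,314.124 GB

27,314.124 GB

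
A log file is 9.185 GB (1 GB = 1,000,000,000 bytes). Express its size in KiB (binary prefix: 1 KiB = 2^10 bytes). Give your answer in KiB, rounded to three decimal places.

9.185 GB × 1,000,000,000 bytes/GB = 9,185,000,000 bytes
1 KiB = 1,024 bytes
9,185,000,000 / 1,024 = 8,969,726.563 KiB

8,969,726.563 KiB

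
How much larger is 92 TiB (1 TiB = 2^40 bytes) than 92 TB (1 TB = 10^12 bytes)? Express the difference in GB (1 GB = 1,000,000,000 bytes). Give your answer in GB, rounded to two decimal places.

9,155.07 GB

92 TiB = 92 × 1,099,511,627,776 = 101,155,069,755,392 bytes
92 TB = 92 × 1,000,000,000,000 = 92,000,000,000,000 bytes
difference = 9,155,069,755,392 bytes
9,155,069,755,392 / 1,000,000,000 = 9,155.07 GB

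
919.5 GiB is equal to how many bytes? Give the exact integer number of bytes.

987,305,607,168 bytes

919.5 × 1,073,741,824 = 987,305,607,168 bytes  (1 GiB = 2^30 bytes)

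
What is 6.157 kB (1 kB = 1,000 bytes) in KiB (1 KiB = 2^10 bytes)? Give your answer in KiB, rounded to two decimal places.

6.157 kB × 1,000 bytes/kB = 6,157 bytes
1 KiB = 1,024 bytes
6,157 / 1,024 = 6.01 KiB

6.01 KiB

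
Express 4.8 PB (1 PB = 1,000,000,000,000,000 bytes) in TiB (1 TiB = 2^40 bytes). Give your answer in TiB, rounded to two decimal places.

4.8 PB × 1,000,000,000,000,000 bytes/PB = 4,800,000,000,000,000 bytes
1 TiB = 2^40 bytes = 1,099,511,627,776 bytes
4,800,000,000,000,000 / 1,099,511,627,776 = 4,365.57 TiB

4,365.57 TiB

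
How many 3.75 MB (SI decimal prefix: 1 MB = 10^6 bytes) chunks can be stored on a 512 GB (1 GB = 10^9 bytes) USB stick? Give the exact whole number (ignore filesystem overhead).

136,533

Capacity: 512 GB = 512,000,000,000 bytes
Per item: 3.75 MB = 3,750,000 bytes
⌊512,000,000,000 / 3,750,000⌋ = 136,533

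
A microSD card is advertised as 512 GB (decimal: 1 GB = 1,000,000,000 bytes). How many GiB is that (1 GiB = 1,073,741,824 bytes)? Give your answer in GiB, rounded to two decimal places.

512 GB = 512 × 10^9 bytes = 512,000,000,000 bytes
1 GiB = 2^30 bytes = 1,073,741,824 bytes
512,000,000,000 / 1,073,741,824 = 476.84 GiB

476.84 GiB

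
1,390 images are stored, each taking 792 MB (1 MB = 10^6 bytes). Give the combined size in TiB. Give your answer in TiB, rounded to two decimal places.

1.00 TiB

Total = 1,390 × 792 MB = 1,100,880 MB
= 1,100,880 × 1,000,000 bytes = 1,100,880,000,000 bytes
1 TiB = 1,099,511,627,776 bytes
1,100,880,000,000 / 1,099,511,627,776 = 1.00 TiB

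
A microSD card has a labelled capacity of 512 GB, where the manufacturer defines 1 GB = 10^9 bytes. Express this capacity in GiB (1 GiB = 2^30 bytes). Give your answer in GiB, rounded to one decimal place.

512 GB × 1,000,000,000 bytes/GB = 512,000,000,000 bytes
1 GiB = 1,073,741,824 bytes
512,000,000,000 / 1,073,741,824 = 476.8 GiB

476.8 GiB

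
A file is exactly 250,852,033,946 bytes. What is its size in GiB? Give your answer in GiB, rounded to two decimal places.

233.62 GiB

250,852,033,946 bytes given.
1 GiB = 1,073,741,824 bytes
250,852,033,946 / 1,073,741,824 = 233.62 GiB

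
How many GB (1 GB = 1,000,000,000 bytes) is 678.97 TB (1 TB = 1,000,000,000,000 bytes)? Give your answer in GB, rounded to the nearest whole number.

678.97 TB × 1,000,000,000,000 bytes/TB = 678,970,000,000,000 bytes
1 GB = 10^9 bytes = 1,000,000,000 bytes
678,970,000,000,000 / 1,000,000,000 = 678,970 GB

678,970 GB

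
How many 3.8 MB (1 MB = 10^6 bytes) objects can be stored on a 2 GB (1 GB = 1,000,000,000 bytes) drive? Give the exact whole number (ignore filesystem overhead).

526

Capacity: 2 GB = 2,000,000,000 bytes
Per item: 3.8 MB = 3,800,000 bytes
⌊2,000,000,000 / 3,800,000⌋ = 526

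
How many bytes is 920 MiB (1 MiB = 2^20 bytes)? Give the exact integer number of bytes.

964,689,920 bytes

920 × 1,048,576 = 964,689,920 bytes  (1 MiB = 2^20 bytes)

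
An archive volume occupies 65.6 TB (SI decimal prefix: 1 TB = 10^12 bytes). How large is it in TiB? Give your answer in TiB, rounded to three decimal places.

59.663 TiB

65.6 TB = 65.6 × 10^12 bytes = 65,600,000,000,000 bytes
1 TiB = 1,099,511,627,776 bytes
65,600,000,000,000 / 1,099,511,627,776 = 59.663 TiB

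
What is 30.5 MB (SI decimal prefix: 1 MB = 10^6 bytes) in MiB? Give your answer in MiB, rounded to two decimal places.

30.5 MB = 30.5 × 10^6 bytes = 30,500,000 bytes
1 MiB = 2^20 bytes = 1,048,576 bytes
30,500,000 / 1,048,576 = 29.09 MiB

29.09 MiB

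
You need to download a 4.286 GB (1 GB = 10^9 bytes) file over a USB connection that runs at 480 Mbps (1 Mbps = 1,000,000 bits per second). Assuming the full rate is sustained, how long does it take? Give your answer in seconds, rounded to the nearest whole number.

71 seconds

4.286 GB = 4,286,000,000 bytes = 34,288,000,000 bits
480 Mbps = 480,000,000 bits/s
time = 34,288,000,000 / 480,000,000 = 71 s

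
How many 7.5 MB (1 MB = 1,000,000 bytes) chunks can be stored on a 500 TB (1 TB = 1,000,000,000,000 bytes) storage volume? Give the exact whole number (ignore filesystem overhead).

66,666,666

Capacity: 500 TB = 500,000,000,000,000 bytes
Per item: 7.5 MB = 7,500,000 bytes
⌊500,000,000,000,000 / 7,500,000⌋ = 66,666,666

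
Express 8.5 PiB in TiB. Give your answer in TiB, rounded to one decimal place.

8,704.0 TiB

8.5 PiB = 8.5 × 2^50 bytes = 9,570,149,208,162,304 bytes
1 TiB = 2^40 bytes = 1,099,511,627,776 bytes
9,570,149,208,162,304 / 1,099,511,627,776 = 8,704.0 TiB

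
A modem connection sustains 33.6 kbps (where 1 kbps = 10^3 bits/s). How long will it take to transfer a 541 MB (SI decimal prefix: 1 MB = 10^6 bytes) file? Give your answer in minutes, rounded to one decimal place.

2,146.8 minutes

541 MB = 541,000,000 bytes = 4,328,000,000 bits
33.6 kbps = 33,600 bits/s
time = 4,328,000,000 / 33,600 = 128,809.52 s
128,809.52 s / 60 = 2,146.8 minutes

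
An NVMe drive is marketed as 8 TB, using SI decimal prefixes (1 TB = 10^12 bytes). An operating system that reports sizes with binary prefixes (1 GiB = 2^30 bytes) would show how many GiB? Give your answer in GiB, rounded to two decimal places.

7,450.58 GiB

8 TB = 8 × 10^12 bytes = 8,000,000,000,000 bytes
1 GiB = 2^30 bytes = 1,073,741,824 bytes
8,000,000,000,000 / 1,073,741,824 = 7,450.58 GiB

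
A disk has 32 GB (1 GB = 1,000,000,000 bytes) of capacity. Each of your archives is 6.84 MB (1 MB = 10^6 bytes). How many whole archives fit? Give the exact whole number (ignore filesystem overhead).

4,678

Capacity: 32 GB = 32,000,000,000 bytes
Per item: 6.84 MB = 6,840,000 bytes
⌊32,000,000,000 / 6,840,000⌋ = 4,678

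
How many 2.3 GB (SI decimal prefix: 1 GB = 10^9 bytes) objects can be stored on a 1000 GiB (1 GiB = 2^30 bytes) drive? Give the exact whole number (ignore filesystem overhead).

Capacity: 1000 GiB = 1,073,741,824,000 bytes
Per item: 2.3 GB = 2,300,000,000 bytes
⌊1,073,741,824,000 / 2,300,000,000⌋ = 466

466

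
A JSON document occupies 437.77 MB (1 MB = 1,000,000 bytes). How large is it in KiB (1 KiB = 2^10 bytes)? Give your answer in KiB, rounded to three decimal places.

427,509.766 KiB

437.77 MB = 437.77 × 10^6 bytes = 437,770,000 bytes
1 KiB = 1,024 bytes
437,770,000 / 1,024 = 427,509.766 KiB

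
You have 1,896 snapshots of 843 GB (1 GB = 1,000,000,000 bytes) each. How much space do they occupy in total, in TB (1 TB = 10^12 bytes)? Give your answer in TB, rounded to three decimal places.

Total = 1,896 × 843 GB = 1,598,328 GB
= 1,598,328 × 1,000,000,000 bytes = 1,598,328,000,000,000 bytes
1 TB = 1,000,000,000,000 bytes
1,598,328,000,000,000 / 1,000,000,000,000 = 1,598.328 TB

1,598.328 TB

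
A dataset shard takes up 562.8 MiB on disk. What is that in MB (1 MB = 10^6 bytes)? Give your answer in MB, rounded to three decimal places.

562.8 MiB = 562.8 × 2^20 bytes = 590,138,572.8 bytes
1 MB = 1,000,000 bytes
590,138,572.8 / 1,000,000 = 590.139 MB

590.139 MB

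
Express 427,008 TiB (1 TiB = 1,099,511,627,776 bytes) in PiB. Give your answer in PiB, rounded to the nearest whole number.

417 PiB

427,008 TiB = 427,008 × 2^40 bytes = 469,500,261,153,374,208 bytes
1 PiB = 2^50 bytes = 1,125,899,906,842,624 bytes
469,500,261,153,374,208 / 1,125,899,906,842,624 = 417 PiB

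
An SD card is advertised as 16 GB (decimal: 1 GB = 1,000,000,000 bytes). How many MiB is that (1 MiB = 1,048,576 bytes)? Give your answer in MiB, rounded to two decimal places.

15,258.79 MiB

16 GB = 16 × 10^9 bytes = 16,000,000,000 bytes
1 MiB = 1,048,576 bytes
16,000,000,000 / 1,048,576 = 15,258.79 MiB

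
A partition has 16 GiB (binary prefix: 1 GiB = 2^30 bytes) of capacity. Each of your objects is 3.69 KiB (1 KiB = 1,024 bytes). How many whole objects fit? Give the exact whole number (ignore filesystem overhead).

4,546,671

Capacity: 16 GiB = 17,179,869,184 bytes
Per item: 3.69 KiB = 3,778.56 bytes
⌊17,179,869,184 / 3,778.56⌋ = 4,546,671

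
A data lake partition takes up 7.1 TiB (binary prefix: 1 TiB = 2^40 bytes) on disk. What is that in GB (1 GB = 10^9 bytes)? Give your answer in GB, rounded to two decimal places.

7,806.53 GB

7.1 TiB = 7.1 × 2^40 bytes = 7,806,532,557,209.6 bytes
1 GB = 1,000,000,000 bytes
7,806,532,557,209.6 / 1,000,000,000 = 7,806.53 GB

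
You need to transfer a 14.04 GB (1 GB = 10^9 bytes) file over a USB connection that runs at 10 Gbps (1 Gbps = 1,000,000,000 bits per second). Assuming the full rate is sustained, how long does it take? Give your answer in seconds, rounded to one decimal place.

14.04 GB = 14,040,000,000 bytes = 112,320,000,000 bits
10 Gbps = 10,000,000,000 bits/s
time = 112,320,000,000 / 10,000,000,000 = 11.2 s

11.2 seconds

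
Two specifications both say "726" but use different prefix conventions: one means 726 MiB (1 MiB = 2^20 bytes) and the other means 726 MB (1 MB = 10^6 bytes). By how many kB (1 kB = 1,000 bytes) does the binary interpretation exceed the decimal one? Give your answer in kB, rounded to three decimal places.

35,266.176 kB

726 MiB = 726 × 1,048,576 = 761,266,176 bytes
726 MB = 726 × 1,000,000 = 726,000,000 bytes
difference = 35,266,176 bytes
35,266,176 / 1,000 = 35,266.176 kB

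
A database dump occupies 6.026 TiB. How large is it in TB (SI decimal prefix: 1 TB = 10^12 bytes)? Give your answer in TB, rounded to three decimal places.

6.026 TiB × 1,099,511,627,776 bytes/TiB = 6,625,657,068,978.176 bytes
1 TB = 1,000,000,000,000 bytes
6,625,657,068,978.176 / 1,000,000,000,000 = 6.626 TB

6.626 TB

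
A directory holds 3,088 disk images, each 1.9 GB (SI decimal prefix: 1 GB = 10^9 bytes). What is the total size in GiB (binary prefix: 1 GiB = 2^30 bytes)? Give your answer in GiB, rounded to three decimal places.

Total = 3,088 × 1.9 GB = 5867.2 GB
= 5867.2 × 1,000,000,000 bytes = 5,867,200,000,000 bytes
1 GiB = 1,073,741,824 bytes
5,867,200,000,000 / 1,073,741,824 = 5,464.256 GiB

5,464.256 GiB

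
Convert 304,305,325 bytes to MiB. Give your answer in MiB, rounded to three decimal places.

304,305,325 bytes given.
1 MiB = 1,048,576 bytes
304,305,325 / 1,048,576 = 290.208 MiB

290.208 MiB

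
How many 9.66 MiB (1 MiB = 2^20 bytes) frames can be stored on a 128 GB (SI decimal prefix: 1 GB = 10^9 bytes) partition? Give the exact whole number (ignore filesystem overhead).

12,636

Capacity: 128 GB = 128,000,000,000 bytes
Per item: 9.66 MiB = 10,129,244.16 bytes
⌊128,000,000,000 / 10,129,244.16⌋ = 12,636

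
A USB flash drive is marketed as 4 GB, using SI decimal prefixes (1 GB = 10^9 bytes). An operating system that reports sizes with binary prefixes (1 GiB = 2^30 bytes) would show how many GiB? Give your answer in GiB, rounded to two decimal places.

3.73 GiB

4 GB × 1,000,000,000 bytes/GB = 4,000,000,000 bytes
1 GiB = 2^30 bytes = 1,073,741,824 bytes
4,000,000,000 / 1,073,741,824 = 3.73 GiB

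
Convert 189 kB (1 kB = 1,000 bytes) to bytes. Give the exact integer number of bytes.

189,000 bytes

189 × 1,000 = 189,000 bytes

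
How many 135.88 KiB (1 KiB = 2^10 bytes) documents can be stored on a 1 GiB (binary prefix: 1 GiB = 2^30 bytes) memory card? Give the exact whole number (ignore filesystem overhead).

Capacity: 1 GiB = 1,073,741,824 bytes
Per item: 135.88 KiB = 139,141.12 bytes
⌊1,073,741,824 / 139,141.12⌋ = 7,716

7,716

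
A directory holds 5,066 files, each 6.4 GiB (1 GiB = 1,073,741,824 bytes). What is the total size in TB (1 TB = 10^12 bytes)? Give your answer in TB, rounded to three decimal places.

34.813 TB

Total = 5,066 × 6.4 GiB = 32422.4 GiB
= 32422.4 × 1,073,741,824 bytes = 34,813,286,914,457.6 bytes
1 TB = 1,000,000,000,000 bytes
34,813,286,914,457.6 / 1,000,000,000,000 = 34.813 TB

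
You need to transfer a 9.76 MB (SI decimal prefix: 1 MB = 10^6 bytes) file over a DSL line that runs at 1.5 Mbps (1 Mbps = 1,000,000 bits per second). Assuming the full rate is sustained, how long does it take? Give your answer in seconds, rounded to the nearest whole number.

52 seconds

9.76 MB = 9,760,000 bytes = 78,080,000 bits
1.5 Mbps = 1,500,000 bits/s
time = 78,080,000 / 1,500,000 = 52 s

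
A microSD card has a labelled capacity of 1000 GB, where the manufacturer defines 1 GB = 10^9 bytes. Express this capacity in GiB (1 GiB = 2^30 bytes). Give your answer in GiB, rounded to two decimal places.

931.32 GiB

1000 GB = 1000 × 10^9 bytes = 1,000,000,000,000 bytes
1 GiB = 2^30 bytes = 1,073,741,824 bytes
1,000,000,000,000 / 1,073,741,824 = 931.32 GiB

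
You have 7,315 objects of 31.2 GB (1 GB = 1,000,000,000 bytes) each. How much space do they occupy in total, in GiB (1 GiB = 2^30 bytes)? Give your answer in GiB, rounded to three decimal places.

212,553.889 GiB

Total = 7,315 × 31.2 GB = 228,228 GB
= 228,228 × 1,000,000,000 bytes = 228,228,000,000,000 bytes
1 GiB = 1,073,741,824 bytes
228,228,000,000,000 / 1,073,741,824 = 212,553.889 GiB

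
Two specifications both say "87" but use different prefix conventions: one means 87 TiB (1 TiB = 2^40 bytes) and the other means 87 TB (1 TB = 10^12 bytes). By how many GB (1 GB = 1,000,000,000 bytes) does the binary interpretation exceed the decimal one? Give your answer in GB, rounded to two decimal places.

87 TiB = 87 × 1,099,511,627,776 = 95,657,511,616,512 bytes
87 TB = 87 × 1,000,000,000,000 = 87,000,000,000,000 bytes
difference = 8,657,511,616,512 bytes
8,657,511,616,512 / 1,000,000,000 = 8,657.51 GB

8,657.51 GB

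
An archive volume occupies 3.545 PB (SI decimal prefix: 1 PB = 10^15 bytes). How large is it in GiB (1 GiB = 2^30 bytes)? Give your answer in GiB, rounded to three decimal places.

3,301,538.527 GiB

3.545 PB = 3.545 × 10^15 bytes = 3,545,000,000,000,000 bytes
1 GiB = 2^30 bytes = 1,073,741,824 bytes
3,545,000,000,000,000 / 1,073,741,824 = 3,301,538.527 GiB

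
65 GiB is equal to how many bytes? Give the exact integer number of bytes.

69,793,218,560 bytes

65 × 1,073,741,824 = 69,793,218,560 bytes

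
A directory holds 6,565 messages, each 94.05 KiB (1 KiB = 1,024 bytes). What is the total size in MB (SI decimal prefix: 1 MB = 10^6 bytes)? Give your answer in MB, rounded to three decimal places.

Total = 6,565 × 94.05 KiB = 617438.25 KiB
= 617438.25 × 1,024 bytes = 632,256,768 bytes
1 MB = 1,000,000 bytes
632,256,768 / 1,000,000 = 632.257 MB

632.257 MB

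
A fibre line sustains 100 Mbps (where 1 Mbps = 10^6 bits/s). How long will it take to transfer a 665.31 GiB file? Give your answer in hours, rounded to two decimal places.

665.31 GiB = 714,371,172,925.44 bytes = 5,714,969,383,403.52 bits
100 Mbps = 100,000,000 bits/s
time = 5,714,969,383,403.52 / 100,000,000 = 57,149.6938 s
57,149.6938 s / 3600 = 15.87 hours

15.87 hours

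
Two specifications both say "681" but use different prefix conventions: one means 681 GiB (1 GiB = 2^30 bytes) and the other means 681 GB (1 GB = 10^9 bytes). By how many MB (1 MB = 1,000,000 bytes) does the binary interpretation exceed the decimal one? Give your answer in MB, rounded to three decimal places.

50,218.182 MB

681 GiB = 681 × 1,073,741,824 = 731,218,182,144 bytes
681 GB = 681 × 1,000,000,000 = 681,000,000,000 bytes
difference = 50,218,182,144 bytes
50,218,182,144 / 1,000,000 = 50,218.182 MB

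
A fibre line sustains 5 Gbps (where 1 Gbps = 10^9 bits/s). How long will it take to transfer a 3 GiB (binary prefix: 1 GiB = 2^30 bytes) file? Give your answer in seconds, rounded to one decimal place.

5.2 seconds

3 GiB = 3,221,225,472 bytes = 25,769,803,776 bits
5 Gbps = 5,000,000,000 bits/s
time = 25,769,803,776 / 5,000,000,000 = 5.2 s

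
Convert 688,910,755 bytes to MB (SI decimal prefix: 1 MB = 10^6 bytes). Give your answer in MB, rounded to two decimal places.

688.91 MB

688,910,755 bytes given.
1 MB = 10^6 bytes = 1,000,000 bytes
688,910,755 / 1,000,000 = 688.91 MB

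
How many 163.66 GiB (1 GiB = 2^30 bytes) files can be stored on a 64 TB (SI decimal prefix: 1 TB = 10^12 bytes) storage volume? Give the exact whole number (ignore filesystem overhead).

Capacity: 64 TB = 64,000,000,000,000 bytes
Per item: 163.66 GiB = 175,728,586,915.84 bytes
⌊64,000,000,000,000 / 175,728,586,915.84⌋ = 364

364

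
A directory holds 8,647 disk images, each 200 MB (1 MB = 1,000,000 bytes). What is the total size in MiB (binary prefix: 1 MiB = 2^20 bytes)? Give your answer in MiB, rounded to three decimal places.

Total = 8,647 × 200 MB = 1,729,400 MB
= 1,729,400 × 1,000,000 bytes = 1,729,400,000,000 bytes
1 MiB = 1,048,576 bytes
1,729,400,000,000 / 1,048,576 = 1,649,284.363 MiB

1,649,284.363 MiB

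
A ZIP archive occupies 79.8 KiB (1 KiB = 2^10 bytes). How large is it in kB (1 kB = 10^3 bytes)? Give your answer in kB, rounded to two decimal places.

79.8 KiB = 79.8 × 2^10 bytes = 81,715.2 bytes
1 kB = 10^3 bytes = 1,000 bytes
81,715.2 / 1,000 = 81.72 kB

81.72 kB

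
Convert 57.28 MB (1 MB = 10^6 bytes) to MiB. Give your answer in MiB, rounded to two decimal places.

57.28 MB × 1,000,000 bytes/MB = 57,280,000 bytes
1 MiB = 2^20 bytes = 1,048,576 bytes
57,280,000 / 1,048,576 = 54.63 MiB

54.63 MiB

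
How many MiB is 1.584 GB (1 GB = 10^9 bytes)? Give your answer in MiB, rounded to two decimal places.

1.584 GB = 1.584 × 10^9 bytes = 1,584,000,000 bytes
1 MiB = 2^20 bytes = 1,048,576 bytes
1,584,000,000 / 1,048,576 = 1,510.62 MiB

1,510.62 MiB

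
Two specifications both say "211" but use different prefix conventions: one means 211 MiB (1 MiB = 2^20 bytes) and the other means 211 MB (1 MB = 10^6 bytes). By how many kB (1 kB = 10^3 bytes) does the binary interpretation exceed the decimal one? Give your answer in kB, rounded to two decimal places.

10,249.54 kB

211 MiB = 211 × 1,048,576 = 221,249,536 bytes
211 MB = 211 × 1,000,000 = 211,000,000 bytes
difference = 10,249,536 bytes
10,249,536 / 1,000 = 10,249.54 kB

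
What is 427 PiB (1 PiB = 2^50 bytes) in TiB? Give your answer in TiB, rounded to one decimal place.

427 PiB = 427 × 2^50 bytes = 480,759,260,221,800,448 bytes
1 TiB = 2^40 bytes = 1,099,511,627,776 bytes
480,759,260,221,800,448 / 1,099,511,627,776 = 437,248.0 TiB

437,248.0 TiB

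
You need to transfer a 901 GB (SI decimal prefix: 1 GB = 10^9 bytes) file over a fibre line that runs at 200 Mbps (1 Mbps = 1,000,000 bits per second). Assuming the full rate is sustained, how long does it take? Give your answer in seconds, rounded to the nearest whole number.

901 GB = 901,000,000,000 bytes = 7,208,000,000,000 bits
200 Mbps = 200,000,000 bits/s
time = 7,208,000,000,000 / 200,000,000 = 36,040 s

36,040 seconds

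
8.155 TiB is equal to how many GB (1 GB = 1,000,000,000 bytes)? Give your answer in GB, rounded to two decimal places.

8,966.52 GB

8.155 TiB = 8.155 × 2^40 bytes = 8,966,517,324,513.28 bytes
1 GB = 10^9 bytes = 1,000,000,000 bytes
8,966,517,324,513.28 / 1,000,000,000 = 8,966.52 GB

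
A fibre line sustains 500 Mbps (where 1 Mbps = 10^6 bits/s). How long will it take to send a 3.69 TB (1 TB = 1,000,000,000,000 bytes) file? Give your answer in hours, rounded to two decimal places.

16.40 hours

3.69 TB = 3,690,000,000,000 bytes = 29,520,000,000,000 bits
500 Mbps = 500,000,000 bits/s
time = 29,520,000,000,000 / 500,000,000 = 59,040.0000 s
59,040.0000 s / 3600 = 16.40 hours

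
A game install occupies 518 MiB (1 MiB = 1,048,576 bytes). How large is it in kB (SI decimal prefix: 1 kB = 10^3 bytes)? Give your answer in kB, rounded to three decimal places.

518 MiB = 518 × 2^20 bytes = 543,162,368 bytes
1 kB = 1,000 bytes
543,162,368 / 1,000 = 543,162.368 kB

543,162.368 kB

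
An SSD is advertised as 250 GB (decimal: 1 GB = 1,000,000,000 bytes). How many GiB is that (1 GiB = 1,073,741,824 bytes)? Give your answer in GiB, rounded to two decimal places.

250 GB = 250 × 10^9 bytes = 250,000,000,000 bytes
1 GiB = 2^30 bytes = 1,073,741,824 bytes
250,000,000,000 / 1,073,741,824 = 232.83 GiB

232.83 GiB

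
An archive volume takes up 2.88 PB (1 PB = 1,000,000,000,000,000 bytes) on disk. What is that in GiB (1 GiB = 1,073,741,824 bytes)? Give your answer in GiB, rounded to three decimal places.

2,682,209.015 GiB

2.88 PB × 1,000,000,000,000,000 bytes/PB = 2,880,000,000,000,000 bytes
1 GiB = 1,073,741,824 bytes
2,880,000,000,000,000 / 1,073,741,824 = 2,682,209.015 GiB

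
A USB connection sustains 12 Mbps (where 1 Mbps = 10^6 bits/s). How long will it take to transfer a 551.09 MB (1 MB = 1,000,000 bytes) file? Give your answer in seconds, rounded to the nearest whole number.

551.09 MB = 551,090,000 bytes = 4,408,720,000 bits
12 Mbps = 12,000,000 bits/s
time = 4,408,720,000 / 12,000,000 = 367 s

367 seconds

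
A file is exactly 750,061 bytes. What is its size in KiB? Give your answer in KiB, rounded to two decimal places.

732.48 KiB

750,061 bytes given.
1 KiB = 2^10 bytes = 1,024 bytes
750,061 / 1,024 = 732.48 KiB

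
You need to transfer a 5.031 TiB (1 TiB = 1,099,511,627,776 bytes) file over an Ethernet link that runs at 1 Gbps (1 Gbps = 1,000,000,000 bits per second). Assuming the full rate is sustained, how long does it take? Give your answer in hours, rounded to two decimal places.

5.031 TiB = 5,531,642,999,341.056 bytes = 44,253,143,994,728.448 bits
1 Gbps = 1,000,000,000 bits/s
time = 44,253,143,994,728.448 / 1,000,000,000 = 44,253.1440 s
44,253.1440 s / 3600 = 12.29 hours

12.29 hours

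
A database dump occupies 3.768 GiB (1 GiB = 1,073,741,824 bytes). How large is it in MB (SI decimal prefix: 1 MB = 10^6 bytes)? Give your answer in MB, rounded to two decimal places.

4,045.86 MB

3.768 GiB = 3.768 × 2^30 bytes = 4,045,859,192.832 bytes
1 MB = 1,000,000 bytes
4,045,859,192.832 / 1,000,000 = 4,045.86 MB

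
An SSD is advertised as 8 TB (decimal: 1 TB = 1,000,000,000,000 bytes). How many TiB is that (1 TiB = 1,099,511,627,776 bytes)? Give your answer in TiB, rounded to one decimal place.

8 TB = 8 × 10^12 bytes = 8,000,000,000,000 bytes
1 TiB = 2^40 bytes = 1,099,511,627,776 bytes
8,000,000,000,000 / 1,099,511,627,776 = 7.3 TiB

7.3 TiB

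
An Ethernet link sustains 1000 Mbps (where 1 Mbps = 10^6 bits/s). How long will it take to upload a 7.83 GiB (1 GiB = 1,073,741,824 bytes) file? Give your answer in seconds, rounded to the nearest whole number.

67 seconds

7.83 GiB = 8,407,398,481.92 bytes = 67,259,187,855.36 bits
1000 Mbps = 1,000,000,000 bits/s
time = 67,259,187,855.36 / 1,000,000,000 = 67 s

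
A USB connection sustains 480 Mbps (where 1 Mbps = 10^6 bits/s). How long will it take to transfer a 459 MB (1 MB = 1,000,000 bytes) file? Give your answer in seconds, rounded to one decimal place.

459 MB = 459,000,000 bytes = 3,672,000,000 bits
480 Mbps = 480,000,000 bits/s
time = 3,672,000,000 / 480,000,000 = 7.7 s

7.7 seconds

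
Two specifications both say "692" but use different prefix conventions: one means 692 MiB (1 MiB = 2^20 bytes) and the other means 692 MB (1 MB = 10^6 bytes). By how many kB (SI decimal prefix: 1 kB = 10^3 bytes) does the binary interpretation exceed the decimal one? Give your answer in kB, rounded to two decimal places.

33,614.59 kB

692 MiB = 692 × 1,048,576 = 725,614,592 bytes
692 MB = 692 × 1,000,000 = 692,000,000 bytes
difference = 33,614,592 bytes
33,614,592 / 1,000 = 33,614.59 kB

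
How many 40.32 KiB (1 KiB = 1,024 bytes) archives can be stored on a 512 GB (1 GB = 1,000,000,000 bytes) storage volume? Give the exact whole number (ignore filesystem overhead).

12,400,793

Capacity: 512 GB = 512,000,000,000 bytes
Per item: 40.32 KiB = 41,287.68 bytes
⌊512,000,000,000 / 41,287.68⌋ = 12,400,793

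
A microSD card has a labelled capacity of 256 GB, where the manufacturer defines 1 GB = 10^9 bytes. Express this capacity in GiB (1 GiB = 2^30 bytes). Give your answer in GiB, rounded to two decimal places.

238.42 GiB

256 GB = 256 × 10^9 bytes = 256,000,000,000 bytes
1 GiB = 1,073,741,824 bytes
256,000,000,000 / 1,073,741,824 = 238.42 GiB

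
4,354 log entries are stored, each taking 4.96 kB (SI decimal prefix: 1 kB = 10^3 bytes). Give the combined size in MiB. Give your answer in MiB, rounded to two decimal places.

20.60 MiB

Total = 4,354 × 4.96 kB = 21595.84 kB
= 21595.84 × 1,000 bytes = 21,595,840 bytes
1 MiB = 1,048,576 bytes
21,595,840 / 1,048,576 = 20.60 MiB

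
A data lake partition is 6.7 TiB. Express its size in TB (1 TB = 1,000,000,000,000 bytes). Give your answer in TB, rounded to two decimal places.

7.37 TB

6.7 TiB = 6.7 × 2^40 bytes = 7,366,727,906,099.2 bytes
1 TB = 10^12 bytes = 1,000,000,000,000 bytes
7,366,727,906,099.2 / 1,000,000,000,000 = 7.37 TB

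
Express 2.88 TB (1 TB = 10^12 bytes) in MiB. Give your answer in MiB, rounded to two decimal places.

2,746,582.03 MiB

2.88 TB = 2.88 × 10^12 bytes = 2,880,000,000,000 bytes
1 MiB = 2^20 bytes = 1,048,576 bytes
2,880,000,000,000 / 1,048,576 = 2,746,582.03 MiB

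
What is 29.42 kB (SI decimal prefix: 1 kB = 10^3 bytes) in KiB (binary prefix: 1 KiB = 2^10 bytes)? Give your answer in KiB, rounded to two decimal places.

28.73 KiB

29.42 kB = 29.42 × 10^3 bytes = 29,420 bytes
1 KiB = 1,024 bytes
29,420 / 1,024 = 28.73 KiB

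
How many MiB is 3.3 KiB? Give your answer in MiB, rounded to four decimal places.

3.3 KiB × 1,024 bytes/KiB = 3,379.2 bytes
1 MiB = 1,048,576 bytes
3,379.2 / 1,048,576 = 0.0032 MiB

0.0032 MiB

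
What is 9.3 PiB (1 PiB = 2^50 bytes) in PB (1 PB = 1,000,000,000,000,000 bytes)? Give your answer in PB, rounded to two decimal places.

10.47 PB

9.3 PiB = 9.3 × 2^50 bytes = 10,470,869,133,636,403.2 bytes
1 PB = 1,000,000,000,000,000 bytes
10,470,869,133,636,403.2 / 1,000,000,000,000,000 = 10.47 PB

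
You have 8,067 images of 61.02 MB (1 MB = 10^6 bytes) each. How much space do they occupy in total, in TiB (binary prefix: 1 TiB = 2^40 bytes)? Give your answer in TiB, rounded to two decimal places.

Total = 8,067 × 61.02 MB = 492248.34 MB
= 492248.34 × 1,000,000 bytes = 492,248,340,000 bytes
1 TiB = 1,099,511,627,776 bytes
492,248,340,000 / 1,099,511,627,776 = 0.45 TiB

0.45 TiB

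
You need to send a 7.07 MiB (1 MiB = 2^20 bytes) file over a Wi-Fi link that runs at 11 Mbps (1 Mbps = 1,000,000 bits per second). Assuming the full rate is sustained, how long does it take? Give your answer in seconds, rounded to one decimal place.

7.07 MiB = 7,413,432.32 bytes = 59,307,458.56 bits
11 Mbps = 11,000,000 bits/s
time = 59,307,458.56 / 11,000,000 = 5.4 s

5.4 seconds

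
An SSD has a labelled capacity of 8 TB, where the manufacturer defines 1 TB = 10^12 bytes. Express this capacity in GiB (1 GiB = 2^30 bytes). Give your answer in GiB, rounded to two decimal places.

7,450.58 GiB

8 TB × 1,000,000,000,000 bytes/TB = 8,000,000,000,000 bytes
1 GiB = 1,073,741,824 bytes
8,000,000,000,000 / 1,073,741,824 = 7,450.58 GiB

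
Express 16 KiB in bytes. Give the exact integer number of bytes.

16 × 1,024 = 16,384 bytes

16,384 bytes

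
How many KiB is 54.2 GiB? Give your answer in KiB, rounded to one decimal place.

56,832,819.2 KiB

54.2 GiB = 54.2 × 2^30 bytes = 58,196,806,860.8 bytes
1 KiB = 1,024 bytes
58,196,806,860.8 / 1,024 = 56,832,819.2 KiB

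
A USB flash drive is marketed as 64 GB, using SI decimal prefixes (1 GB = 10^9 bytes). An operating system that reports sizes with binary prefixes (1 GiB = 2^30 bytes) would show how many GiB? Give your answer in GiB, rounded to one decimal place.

64 GB = 64 × 10^9 bytes = 64,000,000,000 bytes
1 GiB = 1,073,741,824 bytes
64,000,000,000 / 1,073,741,824 = 59.6 GiB

59.6 GiB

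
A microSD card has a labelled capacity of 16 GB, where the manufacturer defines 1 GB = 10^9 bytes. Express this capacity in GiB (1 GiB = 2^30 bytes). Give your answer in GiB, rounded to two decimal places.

16 GB × 1,000,000,000 bytes/GB = 16,000,000,000 bytes
1 GiB = 1,073,741,824 bytes
16,000,000,000 / 1,073,741,824 = 14.90 GiB

14.90 GiB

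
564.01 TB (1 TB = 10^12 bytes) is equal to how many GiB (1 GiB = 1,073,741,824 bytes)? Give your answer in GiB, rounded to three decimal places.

525,275.245 GiB

564.01 TB × 1,000,000,000,000 bytes/TB = 564,010,000,000,000 bytes
1 GiB = 2^30 bytes = 1,073,741,824 bytes
564,010,000,000,000 / 1,073,741,824 = 525,275.245 GiB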